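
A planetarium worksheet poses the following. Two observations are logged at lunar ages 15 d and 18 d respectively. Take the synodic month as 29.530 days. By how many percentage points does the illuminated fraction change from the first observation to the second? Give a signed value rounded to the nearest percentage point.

θ₁ = 360° × 15/29.530 = 182.9°, f₁ = (1 − cos θ₁)/2 = 0.999.
θ₂ = 360° × 18/29.530 = 219.4°, f₂ = (1 − cos θ₂)/2 = 0.886.
Change = f₂ − f₁ = -0.113 → -11 percentage points.

-11 pp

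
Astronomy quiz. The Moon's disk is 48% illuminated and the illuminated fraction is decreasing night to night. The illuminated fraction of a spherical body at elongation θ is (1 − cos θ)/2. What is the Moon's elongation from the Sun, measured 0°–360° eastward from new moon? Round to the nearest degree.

From f = (1 − cos θ)/2: cos θ = 1 − 2×0.48 = 0.040; arccos → 87.7°.
Waning ⇒ past full, so θ = 360° − 87.7° = 272.3°.

272°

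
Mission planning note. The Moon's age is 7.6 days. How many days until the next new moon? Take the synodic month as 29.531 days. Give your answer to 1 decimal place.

21.9 days

The next new moon completes the synodic month: 29.531 − 7.6 = 21.931 days.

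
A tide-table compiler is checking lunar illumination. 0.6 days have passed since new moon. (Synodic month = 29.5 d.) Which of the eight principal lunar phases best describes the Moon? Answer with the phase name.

new moon

θ ≈ 360° × 0.6/29.5 = 7°, which falls in the new moon sector.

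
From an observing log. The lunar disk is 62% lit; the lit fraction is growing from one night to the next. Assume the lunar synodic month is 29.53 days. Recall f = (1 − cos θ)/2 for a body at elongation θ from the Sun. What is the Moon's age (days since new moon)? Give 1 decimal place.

8.5 days

Invert f = (1 − cos θ)/2 to get cos θ = 1 − 2(0.62) = -0.240, hence θ₀ = arccos -0.240 = 103.9°.
Waxing ⇒ before full, so θ = 103.9°.
Age = 29.53 × 103.9°/360° ≈ 8.52 days.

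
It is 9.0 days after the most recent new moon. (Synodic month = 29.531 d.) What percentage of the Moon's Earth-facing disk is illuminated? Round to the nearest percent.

67%

Phase angle: θ = 360°·(9.0 d)/(29.531 d) = 109.7°.
With cos θ = (-0.337), the lit fraction is (1 − (-0.337))/2 ≈ 0.669, so 67%.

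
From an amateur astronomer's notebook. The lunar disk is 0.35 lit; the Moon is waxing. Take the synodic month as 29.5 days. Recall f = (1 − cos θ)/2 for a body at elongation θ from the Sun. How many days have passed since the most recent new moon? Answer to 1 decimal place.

cos θ = 1 − 2f = 0.300, giving a principal value of 72.5°.
The Moon is waxing (0°–180°), so θ = 72.5° directly.
That fraction of the synodic month is 72.5/360 × 29.5 d ≈ 5.94 d.

5.9 days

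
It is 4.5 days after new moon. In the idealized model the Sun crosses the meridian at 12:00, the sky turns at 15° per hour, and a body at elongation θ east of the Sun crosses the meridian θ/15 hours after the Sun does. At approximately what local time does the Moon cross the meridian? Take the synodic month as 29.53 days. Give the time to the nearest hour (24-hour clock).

16:00

The Moon has covered 4.5/29.53 of its cycle, so θ ≈ 360° × 4.5/29.53 = 54.9°.
Delay after the Sun = 54.9° / (15°/h) ≈ 3.66 h.
12:00 + 3.66 h ≈ 15:39 → 16:00 to the nearest hour.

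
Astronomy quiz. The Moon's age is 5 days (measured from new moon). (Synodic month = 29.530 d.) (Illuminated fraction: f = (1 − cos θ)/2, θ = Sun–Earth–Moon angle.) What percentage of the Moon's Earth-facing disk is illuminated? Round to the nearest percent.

The Moon has covered 5/29.530 of its cycle, so θ ≈ 360° × 5/29.530 = 61.0°.
cos 61.0° = 0.485, so f = (1 − 0.485)/2 = 0.257, so 26%.

26%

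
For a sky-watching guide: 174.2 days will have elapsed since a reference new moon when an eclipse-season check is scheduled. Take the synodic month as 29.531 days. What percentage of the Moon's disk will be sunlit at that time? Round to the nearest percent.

10%

174.2/29.531 = 5.899 lunations, so 5 complete cycles and 26.54 d into the next.
Elongation θ = 360° × 26.54/29.531 ≈ 323.6°.
Illuminated fraction = (1 − cos 323.6°)/2 = (1 − 0.805)/2 ≈ 0.098, so 10%.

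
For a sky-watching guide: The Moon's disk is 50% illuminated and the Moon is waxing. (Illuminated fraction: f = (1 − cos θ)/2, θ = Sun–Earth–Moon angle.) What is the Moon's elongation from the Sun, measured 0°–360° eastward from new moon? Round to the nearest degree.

From f = (1 − cos θ)/2: cos θ = 1 − 2×0.50 = 0.000; arccos → 90.0°.
Waxing ⇒ before full, so θ = 90.0°.

90°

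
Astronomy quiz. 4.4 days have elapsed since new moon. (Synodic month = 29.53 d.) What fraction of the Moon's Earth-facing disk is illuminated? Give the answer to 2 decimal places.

0.20

The Moon has covered 4.4/29.53 of its cycle, so θ ≈ 360° × 4.4/29.53 = 53.6°.
With cos θ = 0.593, the lit fraction is (1 − 0.593)/2 ≈ 0.204.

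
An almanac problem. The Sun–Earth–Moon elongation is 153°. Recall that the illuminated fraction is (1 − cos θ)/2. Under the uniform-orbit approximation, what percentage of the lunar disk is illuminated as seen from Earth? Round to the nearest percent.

f = (1 − cos 153°)/2 = (1 − (-0.891))/2 ≈ 0.946, i.e. 95%.

95%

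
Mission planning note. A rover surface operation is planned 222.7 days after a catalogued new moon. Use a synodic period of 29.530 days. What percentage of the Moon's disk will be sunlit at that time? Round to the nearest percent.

Reduce mod P: 222.7 − 7×29.530 = 15.99 d into the current lunation.
The Moon has covered 15.99/29.530 of its cycle, so θ ≈ 360° × 15.99/29.530 = 194.9°.
With cos θ = (-0.966), the lit fraction is (1 − (-0.966))/2 ≈ 0.983, so 98%.

98%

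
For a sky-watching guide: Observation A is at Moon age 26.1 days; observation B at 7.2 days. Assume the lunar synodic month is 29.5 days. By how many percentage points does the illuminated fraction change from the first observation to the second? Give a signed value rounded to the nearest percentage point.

First observation: θ = 360°·26.1/29.5 = 318.5°, so f = 0.125.
Second observation: θ = 87.9°, f = 0.481.
Δf = 0.481 − 0.125 = +0.356, i.e. +36 pp.

+36 percentage points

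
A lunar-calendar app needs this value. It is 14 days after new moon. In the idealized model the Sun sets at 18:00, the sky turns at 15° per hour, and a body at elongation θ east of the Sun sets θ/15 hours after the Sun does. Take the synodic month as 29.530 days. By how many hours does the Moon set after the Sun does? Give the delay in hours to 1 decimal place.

11.4 h

Phase angle: θ = 360°·(14 d)/(29.530 d) = 170.7°.
The Moon trails the Sun by θ/15 = 170.7/15 ≈ 11.38 hours.
So the Moon sets 11.38 h after the Sun.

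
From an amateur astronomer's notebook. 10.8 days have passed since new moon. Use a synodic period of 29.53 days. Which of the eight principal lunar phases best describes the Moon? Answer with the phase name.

At 10.8/29.53 of the cycle, θ ≈ 132° — the waxing gibbous range.

waxing gibbous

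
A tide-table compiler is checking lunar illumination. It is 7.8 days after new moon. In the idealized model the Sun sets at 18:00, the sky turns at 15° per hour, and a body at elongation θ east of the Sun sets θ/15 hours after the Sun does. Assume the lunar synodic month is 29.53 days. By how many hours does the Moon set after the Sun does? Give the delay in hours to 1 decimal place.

Phase angle: θ = 360°·(7.8 d)/(29.53 d) = 95.1°.
The Moon trails the Sun by θ/15 = 95.1/15 ≈ 6.34 hours.
So the Moon sets 6.34 h after the Sun.

6.3 h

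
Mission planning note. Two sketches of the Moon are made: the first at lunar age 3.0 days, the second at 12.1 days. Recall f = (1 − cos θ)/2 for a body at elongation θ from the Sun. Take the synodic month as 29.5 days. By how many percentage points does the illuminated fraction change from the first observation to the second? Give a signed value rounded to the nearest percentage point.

+82 percentage points

First observation: θ = 360°·3.0/29.5 = 36.6°, so f = 0.099.
Second observation: θ = 147.7°, f = 0.922.
Δf = 0.922 − 0.099 = +0.824, i.e. +82 pp.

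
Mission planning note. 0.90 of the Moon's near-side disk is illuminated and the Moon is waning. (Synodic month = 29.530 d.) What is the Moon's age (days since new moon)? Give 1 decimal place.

17.8 days

Invert f = (1 − cos θ)/2 to get cos θ = 1 − 2(0.90) = -0.800, hence θ₀ = arccos -0.800 = 143.1°.
Since the Moon is past full (waning), take the reflex angle: θ = 360° − 143.1° = 216.9°.
Age = 29.530 × 216.9°/360° ≈ 17.79 days.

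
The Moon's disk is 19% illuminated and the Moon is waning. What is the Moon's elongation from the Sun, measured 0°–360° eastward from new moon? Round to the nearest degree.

308°

Invert f = (1 − cos θ)/2 to get cos θ = 1 − 2(0.19) = 0.620, hence θ₀ = arccos 0.620 = 51.7°.
Waning ⇒ past full, so θ = 360° − 51.7° = 308.3°.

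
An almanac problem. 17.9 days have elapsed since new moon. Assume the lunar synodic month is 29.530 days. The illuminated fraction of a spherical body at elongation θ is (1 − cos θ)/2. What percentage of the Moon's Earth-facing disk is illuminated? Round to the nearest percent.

89%

The Moon has covered 17.9/29.530 of its cycle, so θ ≈ 360° × 17.9/29.530 = 218.2°.
cos 218.2° = (-0.786), so f = (1 − (-0.786))/2 = 0.893, so 89%.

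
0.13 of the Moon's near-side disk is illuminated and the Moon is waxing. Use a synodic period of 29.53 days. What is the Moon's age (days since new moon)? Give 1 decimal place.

3.5 days

Invert f = (1 − cos θ)/2 to get cos θ = 1 − 2(0.13) = 0.740, hence θ₀ = arccos 0.740 = 42.3°.
Before full moon the principal value applies: θ = 42.3°.
That fraction of the synodic month is 42.3/360 × 29.53 d ≈ 3.47 d.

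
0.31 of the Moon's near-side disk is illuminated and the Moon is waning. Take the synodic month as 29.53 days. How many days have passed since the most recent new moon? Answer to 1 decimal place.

cos θ = 1 − 2f = 0.380, giving a principal value of 67.7°.
Waning ⇒ past full, so θ = 360° − 67.7° = 292.3°.
That fraction of the synodic month is 292.3/360 × 29.53 d ≈ 23.98 d.

24.0 days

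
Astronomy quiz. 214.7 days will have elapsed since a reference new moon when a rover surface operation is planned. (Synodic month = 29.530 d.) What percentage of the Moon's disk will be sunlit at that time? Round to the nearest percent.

Reduce mod P: 214.7 − 7×29.530 = 7.99 d into the current lunation.
The Moon has covered 7.99/29.530 of its cycle, so θ ≈ 360° × 7.99/29.530 = 97.4°.
Illuminated fraction = (1 − cos 97.4°)/2 = (1 − (-0.129))/2 ≈ 0.564, so 56%.

56%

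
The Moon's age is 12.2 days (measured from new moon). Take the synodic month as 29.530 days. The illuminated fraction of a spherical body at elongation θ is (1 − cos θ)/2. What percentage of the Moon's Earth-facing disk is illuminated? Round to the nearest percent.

The Moon has covered 12.2/29.530 of its cycle, so θ ≈ 360° × 12.2/29.530 = 148.7°.
Illuminated fraction = (1 − cos 148.7°)/2 = (1 − (-0.855))/2 ≈ 0.927, so 93%.

93%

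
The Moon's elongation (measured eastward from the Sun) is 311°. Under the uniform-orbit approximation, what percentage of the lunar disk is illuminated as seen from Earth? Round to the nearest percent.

17%

cos 311° = 0.656, so f = (1 − 0.656)/2 = 0.172, i.e. 17%.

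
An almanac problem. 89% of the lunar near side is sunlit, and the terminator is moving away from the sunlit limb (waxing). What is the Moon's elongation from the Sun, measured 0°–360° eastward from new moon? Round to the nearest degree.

141°

From f = (1 − cos θ)/2: cos θ = 1 − 2×0.89 = -0.780; arccos → 141.3°.
Waxing ⇒ before full, so θ = 141.3°.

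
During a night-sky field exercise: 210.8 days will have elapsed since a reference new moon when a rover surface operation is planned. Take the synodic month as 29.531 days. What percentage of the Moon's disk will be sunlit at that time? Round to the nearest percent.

18%

210.8/29.531 = 7.138 lunations, so 7 complete cycles and 4.08 d into the next.
Elongation θ = 360° × 4.08/29.531 ≈ 49.8°.
cos 49.8° = 0.646, so f = (1 − 0.646)/2 = 0.177, so 18%.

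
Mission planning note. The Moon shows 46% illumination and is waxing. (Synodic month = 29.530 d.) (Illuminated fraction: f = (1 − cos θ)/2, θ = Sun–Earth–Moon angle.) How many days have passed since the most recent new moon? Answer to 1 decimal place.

cos θ = 1 − 2f = 0.080, giving a principal value of 85.4°.
Waxing ⇒ before full, so θ = 85.4°.
That fraction of the synodic month is 85.4/360 × 29.530 d ≈ 7.01 d.

7.0 days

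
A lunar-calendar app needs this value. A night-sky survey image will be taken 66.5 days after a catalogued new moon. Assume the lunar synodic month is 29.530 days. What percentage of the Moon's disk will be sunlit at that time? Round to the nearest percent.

66.5/29.530 = 2.252 lunations, so 2 complete cycles and 7.44 d into the next.
Elongation θ = 360° × 7.44/29.530 ≈ 90.7°.
Illuminated fraction = (1 − cos 90.7°)/2 = (1 − (-0.012))/2 ≈ 0.506, so 51%.

51%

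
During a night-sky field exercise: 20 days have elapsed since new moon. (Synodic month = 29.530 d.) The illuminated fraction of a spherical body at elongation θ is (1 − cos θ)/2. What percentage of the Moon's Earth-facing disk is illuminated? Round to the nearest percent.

Phase angle: θ = 360°·(20 d)/(29.530 d) = 243.8°.
cos 243.8° = (-0.441), so f = (1 − (-0.441))/2 = 0.721, so 72%.

72%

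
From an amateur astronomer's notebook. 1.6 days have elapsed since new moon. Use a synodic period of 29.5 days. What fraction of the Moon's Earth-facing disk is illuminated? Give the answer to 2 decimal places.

0.03

Phase angle: θ = 360°·(1.6 d)/(29.5 d) = 19.5°.
Illuminated fraction = (1 − cos 19.5°)/2 = (1 − 0.942)/2 ≈ 0.029.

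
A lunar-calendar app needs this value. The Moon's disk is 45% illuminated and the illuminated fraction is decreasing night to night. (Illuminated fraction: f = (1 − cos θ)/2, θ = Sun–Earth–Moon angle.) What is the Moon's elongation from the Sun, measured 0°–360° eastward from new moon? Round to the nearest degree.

276°

cos θ = 1 − 2f = 0.100, giving a principal value of 84.3°.
Waning ⇒ past full, so θ = 360° − 84.3° = 275.7°.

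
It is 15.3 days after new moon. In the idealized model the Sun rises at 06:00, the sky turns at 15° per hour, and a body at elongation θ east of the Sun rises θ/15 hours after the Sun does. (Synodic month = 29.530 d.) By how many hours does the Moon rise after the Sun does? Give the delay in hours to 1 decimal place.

The Moon has covered 15.3/29.530 of its cycle, so θ ≈ 360° × 15.3/29.530 = 186.5°.
The Moon trails the Sun by θ/15 = 186.5/15 ≈ 12.43 hours.
So the Moon rises 12.43 h after the Sun.

12.4 h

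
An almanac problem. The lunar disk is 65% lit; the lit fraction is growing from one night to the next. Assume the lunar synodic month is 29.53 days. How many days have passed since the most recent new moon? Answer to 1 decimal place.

cos θ = 1 − 2f = -0.300, giving a principal value of 107.5°.
Before full moon the principal value applies: θ = 107.5°.
That fraction of the synodic month is 107.5/360 × 29.53 d ≈ 8.81 d.

8.8 days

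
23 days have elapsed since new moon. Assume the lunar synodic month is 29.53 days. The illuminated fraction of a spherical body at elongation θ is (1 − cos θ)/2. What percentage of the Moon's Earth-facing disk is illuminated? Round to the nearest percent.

41%

The Moon has covered 23/29.53 of its cycle, so θ ≈ 360° × 23/29.53 = 280.4°.
cos 280.4° = 0.180, so f = (1 − 0.180)/2 = 0.410, so 41%.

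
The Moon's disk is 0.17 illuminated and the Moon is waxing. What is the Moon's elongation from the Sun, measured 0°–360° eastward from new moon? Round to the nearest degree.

From f = (1 − cos θ)/2: cos θ = 1 − 2×0.17 = 0.660; arccos → 48.7°.
Waxing ⇒ before full, so θ = 48.7°.

49°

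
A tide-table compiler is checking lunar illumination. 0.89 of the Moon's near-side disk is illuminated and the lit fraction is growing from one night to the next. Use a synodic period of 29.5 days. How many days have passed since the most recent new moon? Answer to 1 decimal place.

cos θ = 1 − 2f = -0.780, giving a principal value of 141.3°.
Before full moon the principal value applies: θ = 141.3°.
Age = 29.5 × 141.3°/360° ≈ 11.58 days.

11.6 days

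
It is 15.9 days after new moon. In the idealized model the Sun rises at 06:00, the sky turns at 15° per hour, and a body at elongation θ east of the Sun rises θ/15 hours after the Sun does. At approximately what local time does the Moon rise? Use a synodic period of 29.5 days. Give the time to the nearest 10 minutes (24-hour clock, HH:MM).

Phase angle: θ = 360°·(15.9 d)/(29.5 d) = 194.0°.
The Moon trails the Sun by θ/15 = 194.0/15 ≈ 12.94 hours.
06:00 + 12.936 h ≈ 18:56 → 19:00 to the nearest ten minutes.

19:00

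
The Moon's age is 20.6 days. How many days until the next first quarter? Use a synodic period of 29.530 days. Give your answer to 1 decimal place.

16.3 days

First quarter is 0.25 of the way through the cycle: age 0.25 × 29.530 = 7.383 d.
Already past this cycle's first quarter; the next is at 7.383 + 29.530 = 36.913 d, so 36.913 − 20.6 = 16.312 days.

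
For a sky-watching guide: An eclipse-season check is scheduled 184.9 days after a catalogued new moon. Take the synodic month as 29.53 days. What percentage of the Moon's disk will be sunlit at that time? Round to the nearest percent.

54%

184.9/29.53 = 6.261 lunations, so 6 complete cycles and 7.72 d into the next.
The Moon has covered 7.72/29.53 of its cycle, so θ ≈ 360° × 7.72/29.53 = 94.1°.
cos 94.1° = (-0.072), so f = (1 − (-0.072))/2 = 0.536, so 54%.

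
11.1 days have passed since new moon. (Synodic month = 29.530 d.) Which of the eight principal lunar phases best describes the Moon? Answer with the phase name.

At 11.1/29.530 of the cycle, θ ≈ 135° — the waxing gibbous range.

waxing gibbous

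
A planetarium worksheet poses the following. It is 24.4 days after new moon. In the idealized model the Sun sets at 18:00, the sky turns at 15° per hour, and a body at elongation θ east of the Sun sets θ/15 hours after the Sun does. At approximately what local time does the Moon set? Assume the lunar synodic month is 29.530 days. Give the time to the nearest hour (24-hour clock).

14:00

The Moon has covered 24.4/29.530 of its cycle, so θ ≈ 360° × 24.4/29.530 = 297.5°.
The Moon trails the Sun by θ/15 = 297.5/15 ≈ 19.83 hours.
18:00 + 19.83 h ≈ 13:50 → 14:00 to the nearest hour.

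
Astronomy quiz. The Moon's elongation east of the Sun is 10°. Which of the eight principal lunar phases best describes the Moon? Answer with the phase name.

10° lies in the new moon sector of the 8-phase cycle.

new moon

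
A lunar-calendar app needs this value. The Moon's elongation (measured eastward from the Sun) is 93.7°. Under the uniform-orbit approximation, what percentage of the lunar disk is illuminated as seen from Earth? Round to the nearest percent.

Half-versine of 93.7°: (1 − (-0.065))/2 = 0.532, i.e. 53%.

53%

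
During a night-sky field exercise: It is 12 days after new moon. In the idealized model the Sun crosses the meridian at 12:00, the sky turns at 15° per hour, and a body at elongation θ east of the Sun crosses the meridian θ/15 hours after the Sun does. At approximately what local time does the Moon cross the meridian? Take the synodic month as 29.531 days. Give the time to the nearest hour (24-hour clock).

The Moon has covered 12/29.531 of its cycle, so θ ≈ 360° × 12/29.531 = 146.3°.
At 15° of sky rotation per hour, 146.3° corresponds to a 9.75 h lag.
12:00 + 9.75 h ≈ 21:45 → 22:00 to the nearest hour.

22:00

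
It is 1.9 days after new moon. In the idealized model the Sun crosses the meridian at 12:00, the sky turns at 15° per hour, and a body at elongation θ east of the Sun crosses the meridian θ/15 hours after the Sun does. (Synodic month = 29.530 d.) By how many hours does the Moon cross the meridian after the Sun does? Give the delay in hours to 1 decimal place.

1.5 h

The Moon has covered 1.9/29.530 of its cycle, so θ ≈ 360° × 1.9/29.530 = 23.2°.
Delay after the Sun = 23.2° / (15°/h) ≈ 1.54 h.
So the Moon crosses the meridian 1.54 h after the Sun.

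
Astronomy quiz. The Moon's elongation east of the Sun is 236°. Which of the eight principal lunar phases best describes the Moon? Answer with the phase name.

waning gibbous

The waning gibbous sector spans roughly 202°–248°; 236° falls inside it.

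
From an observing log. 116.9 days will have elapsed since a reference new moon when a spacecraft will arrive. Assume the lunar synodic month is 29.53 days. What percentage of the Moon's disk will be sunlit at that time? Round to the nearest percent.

Reduce mod P: 116.9 − 3×29.53 = 28.31 d into the current lunation.
Phase angle: θ = 360°·(28.31 d)/(29.53 d) = 345.1°.
cos 345.1° = 0.966, so f = (1 − 0.966)/2 = 0.017, so 2%.

2%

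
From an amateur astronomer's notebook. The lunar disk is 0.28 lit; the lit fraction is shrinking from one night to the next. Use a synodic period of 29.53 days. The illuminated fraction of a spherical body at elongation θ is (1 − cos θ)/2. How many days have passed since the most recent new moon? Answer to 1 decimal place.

Invert f = (1 − cos θ)/2 to get cos θ = 1 − 2(0.28) = 0.440, hence θ₀ = arccos 0.440 = 63.9°.
Waning ⇒ past full, so θ = 360° − 63.9° = 296.1°.
At 360°/29.53 d per day, 296.1° corresponds to 24.29 days.

24.3 days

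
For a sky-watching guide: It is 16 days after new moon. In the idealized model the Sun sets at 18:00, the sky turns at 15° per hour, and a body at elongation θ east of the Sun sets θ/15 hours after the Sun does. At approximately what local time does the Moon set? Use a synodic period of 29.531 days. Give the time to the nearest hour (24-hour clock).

07:00

The Moon has covered 16/29.531 of its cycle, so θ ≈ 360° × 16/29.531 = 195.0°.
Delay after the Sun = 195.0° / (15°/h) ≈ 13.00 h.
18:00 + 13.00 h ≈ 07:00 → 07:00 to the nearest hour.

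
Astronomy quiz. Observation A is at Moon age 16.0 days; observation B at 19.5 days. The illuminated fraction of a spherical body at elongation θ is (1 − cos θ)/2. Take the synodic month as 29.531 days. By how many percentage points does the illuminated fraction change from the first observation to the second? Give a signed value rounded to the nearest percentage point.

First observation: θ = 360°·16.0/29.531 = 195.0°, so f = 0.983.
Second observation: θ = 237.7°, f = 0.767.
Δf = 0.767 − 0.983 = -0.216, i.e. -22 pp.

-22 percentage points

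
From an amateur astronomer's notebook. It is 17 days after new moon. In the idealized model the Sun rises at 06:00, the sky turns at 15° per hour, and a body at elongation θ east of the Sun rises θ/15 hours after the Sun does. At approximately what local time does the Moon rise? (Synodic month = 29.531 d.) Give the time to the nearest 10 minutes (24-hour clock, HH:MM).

The Moon has covered 17/29.531 of its cycle, so θ ≈ 360° × 17/29.531 = 207.2°.
Delay after the Sun = 207.2° / (15°/h) ≈ 13.82 h.
06:00 + 13.816 h ≈ 19:49 → 19:50 to the nearest ten minutes.

19:50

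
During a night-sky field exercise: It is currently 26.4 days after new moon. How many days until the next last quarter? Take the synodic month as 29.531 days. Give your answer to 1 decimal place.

Last quarter is 0.75 of the way through the cycle: age 0.75 × 29.531 = 22.148 d.
Already past this cycle's last quarter; the next is at 22.148 + 29.531 = 51.679 d, so 51.679 − 26.4 = 25.279 days.

25.3 days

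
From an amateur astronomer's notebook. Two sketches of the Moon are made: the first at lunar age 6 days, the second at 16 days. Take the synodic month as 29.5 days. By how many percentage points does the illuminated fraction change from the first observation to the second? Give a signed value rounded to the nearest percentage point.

θ₁ = 360° × 6/29.5 = 73.2°, f₁ = (1 − cos θ₁)/2 = 0.356.
θ₂ = 360° × 16/29.5 = 195.3°, f₂ = (1 − cos θ₂)/2 = 0.982.
Change = f₂ − f₁ = +0.627 → +63 percentage points.

+63 pp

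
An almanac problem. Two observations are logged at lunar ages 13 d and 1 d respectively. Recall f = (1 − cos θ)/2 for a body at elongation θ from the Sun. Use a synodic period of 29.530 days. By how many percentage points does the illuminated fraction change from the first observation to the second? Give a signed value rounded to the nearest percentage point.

θ₁ = 360° × 13/29.530 = 158.5°, f₁ = (1 − cos θ₁)/2 = 0.965.
θ₂ = 360° × 1/29.530 = 12.2°, f₂ = (1 − cos θ₂)/2 = 0.011.
Change = f₂ − f₁ = -0.954 → -95 percentage points.

-95 pp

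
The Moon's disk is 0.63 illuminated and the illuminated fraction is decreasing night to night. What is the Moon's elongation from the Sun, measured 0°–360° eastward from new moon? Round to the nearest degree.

cos θ = 1 − 2f = -0.260, giving a principal value of 105.1°.
A waning Moon lies in 180°–360°, so θ = 360° − 105.1° = 254.9°.

255°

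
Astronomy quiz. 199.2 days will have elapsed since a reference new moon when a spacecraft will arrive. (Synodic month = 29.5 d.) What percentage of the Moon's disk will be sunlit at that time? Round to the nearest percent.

49%

199.2/29.5 = 6.753 lunations, so 6 complete cycles and 22.20 d into the next.
The Moon has covered 22.20/29.5 of its cycle, so θ ≈ 360° × 22.20/29.5 = 270.9°.
cos 270.9° = 0.016, so f = (1 − 0.016)/2 = 0.492, so 49%.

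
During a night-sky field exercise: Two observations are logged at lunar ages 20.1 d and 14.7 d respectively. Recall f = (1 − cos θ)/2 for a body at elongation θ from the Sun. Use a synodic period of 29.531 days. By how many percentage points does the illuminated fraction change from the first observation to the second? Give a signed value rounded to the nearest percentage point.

+29 percentage points

First observation: θ = 360°·20.1/29.531 = 245.0°, so f = 0.711.
Second observation: θ = 179.2°, f = 1.000.
Δf = 1.000 − 0.711 = +0.289, i.e. +29 pp.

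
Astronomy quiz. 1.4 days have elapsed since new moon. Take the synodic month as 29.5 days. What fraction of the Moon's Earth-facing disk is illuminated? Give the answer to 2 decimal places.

Phase angle: θ = 360°·(1.4 d)/(29.5 d) = 17.1°.
Illuminated fraction = (1 − cos 17.1°)/2 = (1 − 0.956)/2 ≈ 0.022.

0.02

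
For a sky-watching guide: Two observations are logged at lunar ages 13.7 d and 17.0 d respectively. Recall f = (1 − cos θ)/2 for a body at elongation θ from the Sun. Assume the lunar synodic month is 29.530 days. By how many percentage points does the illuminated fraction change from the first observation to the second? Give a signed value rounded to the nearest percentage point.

-4 percentage points

First observation: θ = 360°·13.7/29.530 = 167.0°, so f = 0.987.
Second observation: θ = 207.2°, f = 0.945.
Δf = 0.945 − 0.987 = -0.043, i.e. -4 pp.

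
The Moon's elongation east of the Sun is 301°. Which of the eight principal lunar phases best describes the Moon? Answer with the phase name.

waning crescent

301° lies in the waning crescent sector of the 8-phase cycle.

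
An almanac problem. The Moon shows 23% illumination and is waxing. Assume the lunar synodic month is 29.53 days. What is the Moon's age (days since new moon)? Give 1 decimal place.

cos θ = 1 − 2f = 0.540, giving a principal value of 57.3°.
Waxing ⇒ before full, so θ = 57.3°.
That fraction of the synodic month is 57.3/360 × 29.53 d ≈ 4.70 d.

4.7 days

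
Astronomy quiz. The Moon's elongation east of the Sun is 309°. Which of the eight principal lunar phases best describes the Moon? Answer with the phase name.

waning crescent

309° lies in the waning crescent sector of the 8-phase cycle.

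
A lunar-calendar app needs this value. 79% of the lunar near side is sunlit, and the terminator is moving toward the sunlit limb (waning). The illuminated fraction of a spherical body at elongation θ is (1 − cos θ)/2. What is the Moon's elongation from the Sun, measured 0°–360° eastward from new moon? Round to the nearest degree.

235°

cos θ = 1 − 2f = -0.580, giving a principal value of 125.5°.
Waning ⇒ past full, so θ = 360° − 125.5° = 234.5°.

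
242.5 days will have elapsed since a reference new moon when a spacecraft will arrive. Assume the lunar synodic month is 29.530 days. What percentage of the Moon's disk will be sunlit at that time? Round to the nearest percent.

242.5 d spans 8 complete synodic months (8 × 29.530 = 236.24 d) plus 6.26 d.
Phase angle: θ = 360°·(6.26 d)/(29.530 d) = 76.3°.
cos 76.3° = 0.237, so f = (1 − 0.237)/2 = 0.382, so 38%.

38%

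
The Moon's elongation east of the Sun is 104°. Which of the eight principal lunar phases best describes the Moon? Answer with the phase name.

The first quarter sector spans roughly 68°–112°; 104° falls inside it.

first quarter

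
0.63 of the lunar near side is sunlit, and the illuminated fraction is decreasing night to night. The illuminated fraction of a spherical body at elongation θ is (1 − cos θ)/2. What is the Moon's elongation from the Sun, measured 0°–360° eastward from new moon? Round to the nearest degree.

255°

Invert f = (1 − cos θ)/2 to get cos θ = 1 − 2(0.63) = -0.260, hence θ₀ = arccos -0.260 = 105.1°.
Since the Moon is past full (waning), take the reflex angle: θ = 360° − 105.1° = 254.9°.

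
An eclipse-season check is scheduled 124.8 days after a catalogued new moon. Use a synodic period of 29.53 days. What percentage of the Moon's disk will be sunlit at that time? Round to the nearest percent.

Reduce mod P: 124.8 − 4×29.53 = 6.68 d into the current lunation.
The Moon has covered 6.68/29.53 of its cycle, so θ ≈ 360° × 6.68/29.53 = 81.4°.
cos 81.4° = 0.149, so f = (1 − 0.149)/2 = 0.426, so 43%.

43%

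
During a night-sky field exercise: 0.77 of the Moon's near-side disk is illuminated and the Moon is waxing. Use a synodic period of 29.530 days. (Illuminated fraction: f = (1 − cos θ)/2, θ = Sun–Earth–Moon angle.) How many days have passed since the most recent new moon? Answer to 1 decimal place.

From f = (1 − cos θ)/2: cos θ = 1 − 2×0.77 = -0.540; arccos → 122.7°.
Waxing ⇒ before full, so θ = 122.7°.
That fraction of the synodic month is 122.7/360 × 29.530 d ≈ 10.06 d.

10.1 days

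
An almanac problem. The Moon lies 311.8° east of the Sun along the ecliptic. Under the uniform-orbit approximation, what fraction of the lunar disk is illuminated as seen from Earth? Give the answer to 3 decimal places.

0.167

cos 311.8° = 0.667, so f = (1 − 0.667)/2 = 0.167.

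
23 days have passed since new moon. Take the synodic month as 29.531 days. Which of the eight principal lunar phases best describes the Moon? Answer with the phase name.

last quarter

At 23/29.531 of the cycle, θ ≈ 280° — the last quarter range.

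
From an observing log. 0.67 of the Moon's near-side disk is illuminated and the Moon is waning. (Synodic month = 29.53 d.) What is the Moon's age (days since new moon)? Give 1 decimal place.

20.5 days

cos θ = 1 − 2f = -0.340, giving a principal value of 109.9°.
A waning Moon lies in 180°–360°, so θ = 360° − 109.9° = 250.1°.
Age = 29.53 × 250.1°/360° ≈ 20.52 days.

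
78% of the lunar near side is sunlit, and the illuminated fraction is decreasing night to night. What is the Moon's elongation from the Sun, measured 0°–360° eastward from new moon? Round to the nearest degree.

236°

From f = (1 − cos θ)/2: cos θ = 1 − 2×0.78 = -0.560; arccos → 124.1°.
Since the Moon is past full (waning), take the reflex angle: θ = 360° − 124.1° = 235.9°.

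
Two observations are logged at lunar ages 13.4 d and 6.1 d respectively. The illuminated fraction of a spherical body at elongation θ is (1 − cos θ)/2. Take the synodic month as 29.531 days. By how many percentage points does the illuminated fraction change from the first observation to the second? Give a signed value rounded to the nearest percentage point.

θ₁ = 360° × 13.4/29.531 = 163.4°, f₁ = (1 − cos θ₁)/2 = 0.979.
θ₂ = 360° × 6.1/29.531 = 74.4°, f₂ = (1 − cos θ₂)/2 = 0.365.
Change = f₂ − f₁ = -0.614 → -61 percentage points.

-61 pp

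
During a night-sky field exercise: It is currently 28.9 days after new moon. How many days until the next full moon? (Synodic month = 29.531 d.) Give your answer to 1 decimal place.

15.4 days

Full moon occurs at elongation 180°, i.e. at age 29.531 × 180/360 = 14.765 d.
This lunation's full moon (14.765 d) has passed, so add one period: 44.296 − 28.9 = 15.396 days.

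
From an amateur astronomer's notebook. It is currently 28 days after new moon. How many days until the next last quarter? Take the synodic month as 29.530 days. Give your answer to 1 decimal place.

23.7 days

Last quarter is 0.75 of the way through the cycle: age 0.75 × 29.530 = 22.148 d.
Already past this cycle's last quarter; the next is at 22.148 + 29.530 = 51.678 d, so 51.678 − 28 = 23.678 days.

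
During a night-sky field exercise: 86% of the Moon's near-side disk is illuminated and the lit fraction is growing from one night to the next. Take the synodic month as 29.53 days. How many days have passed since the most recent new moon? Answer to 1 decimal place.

11.2 days

Invert f = (1 − cos θ)/2 to get cos θ = 1 − 2(0.86) = -0.720, hence θ₀ = arccos -0.720 = 136.1°.
Before full moon the principal value applies: θ = 136.1°.
At 360°/29.53 d per day, 136.1° corresponds to 11.16 days.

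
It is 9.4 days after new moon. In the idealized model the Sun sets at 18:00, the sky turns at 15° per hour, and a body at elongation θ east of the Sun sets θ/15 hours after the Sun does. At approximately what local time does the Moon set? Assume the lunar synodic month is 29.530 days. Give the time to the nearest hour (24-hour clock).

Phase angle: θ = 360°·(9.4 d)/(29.530 d) = 114.6°.
Delay after the Sun = 114.6° / (15°/h) ≈ 7.64 h.
18:00 + 7.64 h ≈ 01:38 → 02:00 to the nearest hour.

02:00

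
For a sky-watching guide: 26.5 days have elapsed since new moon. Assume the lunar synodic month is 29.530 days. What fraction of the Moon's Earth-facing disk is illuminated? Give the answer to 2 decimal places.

Elongation θ = 360° × 26.5/29.530 ≈ 323.1°.
Illuminated fraction = (1 − cos 323.1°)/2 = (1 − 0.799)/2 ≈ 0.100.

0.10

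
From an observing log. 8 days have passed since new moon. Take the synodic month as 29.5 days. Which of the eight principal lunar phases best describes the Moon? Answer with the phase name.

first quarter

θ ≈ 360° × 8/29.5 = 98°, which falls in the first quarter sector.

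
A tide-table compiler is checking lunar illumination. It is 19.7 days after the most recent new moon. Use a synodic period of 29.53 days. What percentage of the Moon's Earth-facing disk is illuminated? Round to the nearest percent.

75%

The Moon has covered 19.7/29.53 of its cycle, so θ ≈ 360° × 19.7/29.53 = 240.2°.
cos 240.2° = (-0.498), so f = (1 − (-0.498))/2 = 0.749, so 75%.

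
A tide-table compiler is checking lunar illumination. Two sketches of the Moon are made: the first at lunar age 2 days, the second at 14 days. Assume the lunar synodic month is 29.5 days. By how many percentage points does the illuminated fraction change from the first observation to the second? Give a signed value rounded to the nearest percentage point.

+95 percentage points

θ₁ = 360° × 2/29.5 = 24.4°, f₁ = (1 − cos θ₁)/2 = 0.045.
θ₂ = 360° × 14/29.5 = 170.8°, f₂ = (1 − cos θ₂)/2 = 0.994.
Change = f₂ − f₁ = +0.949 → +95 percentage points.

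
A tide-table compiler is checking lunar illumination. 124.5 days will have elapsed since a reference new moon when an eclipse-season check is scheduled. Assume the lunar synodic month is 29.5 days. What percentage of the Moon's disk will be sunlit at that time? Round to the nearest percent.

124.5/29.5 = 4.220 lunations, so 4 complete cycles and 6.50 d into the next.
Elongation θ = 360° × 6.50/29.5 ≈ 79.3°.
With cos θ = 0.185, the lit fraction is (1 − 0.185)/2 ≈ 0.407, so 41%.

41%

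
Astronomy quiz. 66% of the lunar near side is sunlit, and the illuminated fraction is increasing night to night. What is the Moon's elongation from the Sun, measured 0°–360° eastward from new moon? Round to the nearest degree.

109°

From f = (1 − cos θ)/2: cos θ = 1 − 2×0.66 = -0.320; arccos → 108.7°.
The Moon is waxing (0°–180°), so θ = 108.7° directly.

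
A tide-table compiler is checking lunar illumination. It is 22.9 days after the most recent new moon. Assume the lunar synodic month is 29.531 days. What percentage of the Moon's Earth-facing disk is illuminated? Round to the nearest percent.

42%

Elongation θ = 360° × 22.9/29.531 ≈ 279.2°.
cos 279.2° = 0.159, so f = (1 − 0.159)/2 = 0.420, so 42%.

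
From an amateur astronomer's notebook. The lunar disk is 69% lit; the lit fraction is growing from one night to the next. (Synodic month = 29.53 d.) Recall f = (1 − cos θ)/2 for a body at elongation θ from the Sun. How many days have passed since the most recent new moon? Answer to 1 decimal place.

9.2 days

From f = (1 − cos θ)/2: cos θ = 1 − 2×0.69 = -0.380; arccos → 112.3°.
The Moon is waxing (0°–180°), so θ = 112.3° directly.
Age = 29.53 × 112.3°/360° ≈ 9.21 days.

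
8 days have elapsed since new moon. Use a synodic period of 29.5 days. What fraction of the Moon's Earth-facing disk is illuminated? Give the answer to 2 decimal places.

0.57

Phase angle: θ = 360°·(8 d)/(29.5 d) = 97.6°.
Illuminated fraction = (1 − cos 97.6°)/2 = (1 − (-0.133))/2 ≈ 0.566.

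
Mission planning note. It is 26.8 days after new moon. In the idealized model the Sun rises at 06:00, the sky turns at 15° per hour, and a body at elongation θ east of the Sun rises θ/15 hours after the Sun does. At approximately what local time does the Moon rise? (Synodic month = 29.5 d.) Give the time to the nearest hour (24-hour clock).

04:00

The Moon has covered 26.8/29.5 of its cycle, so θ ≈ 360° × 26.8/29.5 = 327.1°.
Delay after the Sun = 327.1° / (15°/h) ≈ 21.80 h.
06:00 + 21.80 h ≈ 03:48 → 04:00 to the nearest hour.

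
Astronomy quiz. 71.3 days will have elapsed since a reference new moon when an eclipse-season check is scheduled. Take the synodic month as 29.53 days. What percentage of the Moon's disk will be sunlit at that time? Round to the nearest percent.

93%

71.3 d spans 2 complete synodic months (2 × 29.53 = 59.06 d) plus 12.24 d.
The Moon has covered 12.24/29.53 of its cycle, so θ ≈ 360° × 12.24/29.53 = 149.2°.
cos 149.2° = (-0.859), so f = (1 − (-0.859))/2 = 0.930, so 93%.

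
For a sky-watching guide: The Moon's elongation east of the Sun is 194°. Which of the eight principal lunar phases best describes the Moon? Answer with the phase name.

194° lies in the full moon sector of the 8-phase cycle.

full moon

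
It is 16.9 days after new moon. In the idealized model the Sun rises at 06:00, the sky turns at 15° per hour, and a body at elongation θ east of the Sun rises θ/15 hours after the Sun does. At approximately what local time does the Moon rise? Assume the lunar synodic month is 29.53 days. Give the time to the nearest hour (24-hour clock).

The Moon has covered 16.9/29.53 of its cycle, so θ ≈ 360° × 16.9/29.53 = 206.0°.
At 15° of sky rotation per hour, 206.0° corresponds to a 13.74 h lag.
06:00 + 13.74 h ≈ 19:44 → 20:00 to the nearest hour.

20:00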